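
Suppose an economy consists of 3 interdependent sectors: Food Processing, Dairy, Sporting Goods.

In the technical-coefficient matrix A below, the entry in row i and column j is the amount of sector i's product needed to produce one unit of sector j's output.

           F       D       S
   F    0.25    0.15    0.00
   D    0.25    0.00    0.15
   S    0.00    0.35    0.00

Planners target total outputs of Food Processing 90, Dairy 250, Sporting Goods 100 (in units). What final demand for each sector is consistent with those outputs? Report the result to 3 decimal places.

I − A =
  [   0.75    -0.15     0.00]
  [  -0.25     1.00    -0.15]
  [   0.00    -0.35     1.00]
d = (I − A) x:
  d_F = (+0.75)·90 + (-0.15)·250 + (+0.00)·100 = 30.000
  d_D = (-0.25)·90 + (+1.00)·250 + (-0.15)·100 = 212.500
  d_S = (+0.00)·90 + (-0.35)·250 + (+1.00)·100 = 12.500

d_F = 30.000, d_D = 212.500, d_S = 12.500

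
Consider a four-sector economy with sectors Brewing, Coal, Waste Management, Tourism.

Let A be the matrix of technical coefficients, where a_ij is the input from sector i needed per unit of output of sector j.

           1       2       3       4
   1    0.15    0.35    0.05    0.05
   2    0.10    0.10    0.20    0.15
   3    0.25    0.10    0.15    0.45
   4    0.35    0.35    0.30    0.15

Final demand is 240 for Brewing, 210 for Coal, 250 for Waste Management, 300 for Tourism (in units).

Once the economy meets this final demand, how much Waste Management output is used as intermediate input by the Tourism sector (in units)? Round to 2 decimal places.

I − A =
  [   0.85    -0.35    -0.05    -0.05]
  [  -0.10     0.90    -0.20    -0.15]
  [  -0.25    -0.10     0.85    -0.45]
  [  -0.35    -0.35    -0.30     0.85]
Compute the cofactors C_ij = (−1)^(i+j)·(3×3 minor ij) of I−A; the adjugate is their transpose:
adj(I−A) = Cᵀ =
  [ 0.431125   0.234125   0.127875   0.134375]
  [ 0.188625   0.462250   0.187625   0.192000]
  [ 0.349375   0.338250   0.540000   0.366125]
  [ 0.378500   0.406125   0.320500   0.574250]
det(I−A) = Σ_j (I−A)_1j·C_1j = (0.85)(0.431125) + (-0.35)(0.188625) + (-0.05)(0.349375) + (-0.05)(0.378500) = 0.26404375
(I − A)⁻¹ = adj(I−A) / det(I−A) ≈
  [   1.6328     0.8867     0.4843     0.5089]
  [   0.7144     1.7507     0.7106     0.7272]
  [   1.3232     1.2810     2.0451     1.3866]
  [   1.4335     1.5381     1.2138     2.1748]
First solve x = (I − A)⁻¹ d = adj(I−A)·d / det(I−A); in particular x_4 = (0.378500·240 + 0.406125·210 + 0.320500·250 + 0.574250·300) / 0.26404375 = 428.52625 / 0.26404375 ≈ 1622.9365.
Intermediate flow from 3 to 4: z_34 = a_34 · x_4 = 0.45 × 428.52625 / 0.26404375 = 192.8368125 / 0.26404375 ≈ 730.32.

z_34 = 730.32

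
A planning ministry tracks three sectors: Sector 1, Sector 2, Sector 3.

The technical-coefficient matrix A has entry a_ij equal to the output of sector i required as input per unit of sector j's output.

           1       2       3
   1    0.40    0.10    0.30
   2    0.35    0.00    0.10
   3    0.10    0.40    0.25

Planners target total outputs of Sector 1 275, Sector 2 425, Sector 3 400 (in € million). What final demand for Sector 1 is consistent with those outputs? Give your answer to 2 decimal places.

d_1 = 2.50

I − A =
  [   0.60    -0.10    -0.30]
  [  -0.35     1.00    -0.10]
  [  -0.10    -0.40     0.75]
d = (I − A) x:
  d_1 = (+0.60)·275 + (-0.10)·425 + (-0.30)·400 = 2.50
  d_2 = (-0.35)·275 + (+1.00)·425 + (-0.10)·400 = 288.75
  d_3 = (-0.10)·275 + (-0.40)·425 + (+0.75)·400 = 102.50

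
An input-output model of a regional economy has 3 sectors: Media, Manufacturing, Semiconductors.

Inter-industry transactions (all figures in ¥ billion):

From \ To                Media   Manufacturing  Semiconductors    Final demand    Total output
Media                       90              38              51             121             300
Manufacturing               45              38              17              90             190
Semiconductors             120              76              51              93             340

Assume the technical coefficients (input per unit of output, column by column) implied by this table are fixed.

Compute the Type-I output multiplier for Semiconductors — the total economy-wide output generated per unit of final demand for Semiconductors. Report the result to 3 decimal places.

Technical coefficients a_ij = z_ij / X_j:
  a_11 = 90/300 = 0.30, a_21 = 45/300 = 0.15, a_31 = 120/300 = 0.40
  a_12 = 38/190 = 0.20, a_22 = 38/190 = 0.20, a_32 = 76/190 = 0.40
  a_13 = 51/340 = 0.15, a_23 = 17/340 = 0.05, a_33 = 51/340 = 0.15
I − A =
  [   0.70    -0.20    -0.15]
  [  -0.15     0.80    -0.05]
  [  -0.40    -0.40     0.85]
Cofactors of I−A, C_ij = (−1)^(i+j)·(minor ij) (rows/columns in the sector order above):
  C_11 = (0.80)(0.85) − (-0.05)(-0.40) = 0.6600
  C_12 = −[(-0.15)(0.85) − (-0.05)(-0.40)] = 0.1475
  C_13 = (-0.15)(-0.40) − (0.80)(-0.40) = 0.3800
  C_21 = −[(-0.20)(0.85) − (-0.15)(-0.40)] = 0.2300
  C_22 = (0.70)(0.85) − (-0.15)(-0.40) = 0.5350
  C_23 = −[(0.70)(-0.40) − (-0.20)(-0.40)] = 0.3600
  C_31 = (-0.20)(-0.05) − (-0.15)(0.80) = 0.1300
  C_32 = −[(0.70)(-0.05) − (-0.15)(-0.15)] = 0.0575
  C_33 = (0.70)(0.80) − (-0.20)(-0.15) = 0.5300
det(I−A) = Σ_j (I−A)_1j·C_1j = (0.70)(0.6600) + (-0.20)(0.1475) + (-0.15)(0.3800) = 0.3755
adj(I−A) = Cᵀ =
  [ 0.6600   0.2300   0.1300]
  [ 0.1475   0.5350   0.0575]
  [ 0.3800   0.3600   0.5300]
(I − A)⁻¹ = adj(I−A) / det(I−A) ≈
  [   1.7577     0.6125     0.3462]
  [   0.3928     1.4248     0.1531]
  [   1.0120     0.9587     1.4115]
The output multiplier for sector j is the column-j sum of the Leontief inverse (I − A)⁻¹ = adj(I−A) / det(I−A).
Column 3 of adj(I−A): (0.1300, 0.0575, 0.5300); det(I−A) = 0.3755.
m_3 = (0.1300 + 0.0575 + 0.5300) / 0.3755 = 0.7175 / 0.3755 ≈ 1.911.

m_3 = 1.911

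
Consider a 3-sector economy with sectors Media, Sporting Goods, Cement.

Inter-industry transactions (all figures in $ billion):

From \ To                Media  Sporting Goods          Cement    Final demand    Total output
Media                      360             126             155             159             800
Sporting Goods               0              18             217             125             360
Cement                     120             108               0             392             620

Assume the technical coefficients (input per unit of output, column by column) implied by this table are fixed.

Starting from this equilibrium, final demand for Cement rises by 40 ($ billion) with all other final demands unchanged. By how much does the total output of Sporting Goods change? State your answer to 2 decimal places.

Δx_2 = 18.75

Technical coefficients a_ij = z_ij / X_j:
  a_11 = 360/800 = 0.45, a_21 = 0/800 = 0.00, a_31 = 120/800 = 0.15
  a_12 = 126/360 = 0.35, a_22 = 18/360 = 0.05, a_32 = 108/360 = 0.30
  a_13 = 155/620 = 0.25, a_23 = 217/620 = 0.35, a_33 = 0/620 = 0.00
I − A =
  [   0.55    -0.35    -0.25]
  [   0.00     0.95    -0.35]
  [  -0.15    -0.30     1.00]
Cofactors of I−A, C_ij = (−1)^(i+j)·(minor ij) (rows/columns in the sector order above):
  C_11 = (0.95)(1.00) − (-0.35)(-0.30) = 0.8450
  C_12 = −[(0.00)(1.00) − (-0.35)(-0.15)] = 0.0525
  C_13 = (0.00)(-0.30) − (0.95)(-0.15) = 0.1425
  C_21 = −[(-0.35)(1.00) − (-0.25)(-0.30)] = 0.4250
  C_22 = (0.55)(1.00) − (-0.25)(-0.15) = 0.5125
  C_23 = −[(0.55)(-0.30) − (-0.35)(-0.15)] = 0.2175
  C_31 = (-0.35)(-0.35) − (-0.25)(0.95) = 0.3600
  C_32 = −[(0.55)(-0.35) − (-0.25)(0.00)] = 0.1925
  C_33 = (0.55)(0.95) − (-0.35)(0.00) = 0.5225
det(I−A) = Σ_j (I−A)_1j·C_1j = (0.55)(0.8450) + (-0.35)(0.0525) + (-0.25)(0.1425) = 0.41075
adj(I−A) = Cᵀ =
  [ 0.8450   0.4250   0.3600]
  [ 0.0525   0.5125   0.1925]
  [ 0.1425   0.2175   0.5225]
(I − A)⁻¹ = adj(I−A) / det(I−A) ≈
  [   2.0572     1.0347     0.8764]
  [   0.1278     1.2477     0.4687]
  [   0.3469     0.5295     1.2721]
Δx = (I − A)⁻¹ Δd with Δd having +40 in the Cement component and 0 elsewhere.
So Δx_2 = L_23 · (+40), where L_23 = adj(I−A)_23 / det(I−A) = 0.1925 / 0.41075.
Δx_2 = 0.1925 × (+40) / 0.41075 = 7.70 / 0.41075 ≈ 18.75.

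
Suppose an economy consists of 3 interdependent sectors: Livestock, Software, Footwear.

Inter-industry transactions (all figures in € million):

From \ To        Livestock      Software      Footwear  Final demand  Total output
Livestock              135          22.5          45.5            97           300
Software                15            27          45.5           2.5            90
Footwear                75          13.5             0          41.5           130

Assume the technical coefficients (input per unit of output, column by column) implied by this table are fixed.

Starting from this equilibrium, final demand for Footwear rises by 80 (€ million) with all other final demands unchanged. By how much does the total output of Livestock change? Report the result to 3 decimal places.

Technical coefficients a_ij = z_ij / X_j:
  a_LL = 135/300 = 0.45, a_SL = 15/300 = 0.05, a_FL = 75/300 = 0.25
  a_LS = 22.5/90 = 0.25, a_SS = 27/90 = 0.30, a_FS = 13.5/90 = 0.15
  a_LF = 45.5/130 = 0.35, a_SF = 45.5/130 = 0.35, a_FF = 0/130 = 0.00
I − A =
  [   0.55    -0.25    -0.35]
  [  -0.05     0.70    -0.35]
  [  -0.25    -0.15     1.00]
Cofactors of I−A, C_ij = (−1)^(i+j)·(minor ij) (rows/columns in the sector order above):
  C_11 = (0.70)(1.00) − (-0.35)(-0.15) = 0.6475
  C_12 = −[(-0.05)(1.00) − (-0.35)(-0.25)] = 0.1375
  C_13 = (-0.05)(-0.15) − (0.70)(-0.25) = 0.1825
  C_21 = −[(-0.25)(1.00) − (-0.35)(-0.15)] = 0.3025
  C_22 = (0.55)(1.00) − (-0.35)(-0.25) = 0.4625
  C_23 = −[(0.55)(-0.15) − (-0.25)(-0.25)] = 0.1450
  C_31 = (-0.25)(-0.35) − (-0.35)(0.70) = 0.3325
  C_32 = −[(0.55)(-0.35) − (-0.35)(-0.05)] = 0.2100
  C_33 = (0.55)(0.70) − (-0.25)(-0.05) = 0.3725
det(I−A) = Σ_j (I−A)_1j·C_1j = (0.55)(0.6475) + (-0.25)(0.1375) + (-0.35)(0.1825) = 0.257875
adj(I−A) = Cᵀ =
  [ 0.6475   0.3025   0.3325]
  [ 0.1375   0.4625   0.2100]
  [ 0.1825   0.1450   0.3725]
(I − A)⁻¹ = adj(I−A) / det(I−A) ≈
  [   2.5109     1.1730     1.2894]
  [   0.5332     1.7935     0.8143]
  [   0.7077     0.5623     1.4445]
Δx = (I − A)⁻¹ Δd with Δd having +80 in the Footwear component and 0 elsewhere.
So Δx_L = L_LF · (+80), where L_LF = adj(I−A)_LF / det(I−A) = 0.3325 / 0.257875.
Δx_L = 0.3325 × (+80) / 0.257875 = 26.60 / 0.257875 ≈ 103.151.

Δx_L = 103.151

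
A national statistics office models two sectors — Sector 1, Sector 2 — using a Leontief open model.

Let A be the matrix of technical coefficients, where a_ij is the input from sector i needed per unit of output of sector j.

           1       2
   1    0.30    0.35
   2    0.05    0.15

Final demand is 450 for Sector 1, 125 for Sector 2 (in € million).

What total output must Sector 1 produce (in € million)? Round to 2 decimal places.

x_1 = 738.10

I − A =
  [   0.70    -0.35]
  [  -0.05     0.85]
det(I−A) = (0.70)(0.85) − (-0.35)(-0.05) = 0.5775
adj(I−A) = [[0.85, 0.35], [0.05, 0.70]]
(I − A)⁻¹ = adj(I−A) / det(I−A) ≈
  [   1.4719     0.6061]
  [   0.0866     1.2121]
x = (I − A)⁻¹ d = adj(I−A)·d / det(I−A), with det(I−A) = 0.5775:
  x_1 = (0.85·450 + 0.35·125) / 0.5775 = 426.25 / 0.5775 ≈ 738.10
  x_2 = (0.05·450 + 0.70·125) / 0.5775 = 110.00 / 0.5775 ≈ 190.48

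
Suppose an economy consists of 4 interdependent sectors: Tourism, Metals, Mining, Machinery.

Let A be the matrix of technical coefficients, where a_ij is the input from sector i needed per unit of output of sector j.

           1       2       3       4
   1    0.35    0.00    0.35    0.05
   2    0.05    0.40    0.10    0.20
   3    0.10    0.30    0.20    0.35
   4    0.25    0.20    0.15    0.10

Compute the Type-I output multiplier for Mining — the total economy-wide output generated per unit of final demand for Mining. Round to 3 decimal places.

I − A =
  [   0.65     0.00    -0.35    -0.05]
  [  -0.05     0.60    -0.10    -0.20]
  [  -0.10    -0.30     0.80    -0.35]
  [  -0.25    -0.20    -0.15     0.90]
Compute the cofactors C_ij = (−1)^(i+j)·(3×3 minor ij) of I−A; the adjugate is their transpose:
adj(I−A) = Cᵀ =
  [ 0.325500   0.129250   0.180500   0.117000]
  [ 0.094125   0.361000   0.110375   0.128375]
  [ 0.134500   0.218250   0.317000   0.179250]
  [ 0.133750   0.152500   0.127500   0.266250]
det(I−A) = Σ_j (I−A)_1j·C_1j = (0.65)(0.325500) + (0.00)(0.094125) + (-0.35)(0.134500) + (-0.05)(0.133750) = 0.1578125
(I − A)⁻¹ = adj(I−A) / det(I−A) ≈
  [   2.0626     0.8190     1.1438     0.7414]
  [   0.5964     2.2875     0.6994     0.8135]
  [   0.8523     1.3830     2.0087     1.1358]
  [   0.8475     0.9663     0.8079     1.6871]
The output multiplier for sector j is the column-j sum of the Leontief inverse (I − A)⁻¹ = adj(I−A) / det(I−A).
Column 3 of adj(I−A): (0.180500, 0.110375, 0.317000, 0.127500); det(I−A) = 0.1578125.
m_3 = (0.180500 + 0.110375 + 0.317000 + 0.127500) / 0.1578125 = 0.735375 / 0.1578125 ≈ 4.660.

m_3 = 4.660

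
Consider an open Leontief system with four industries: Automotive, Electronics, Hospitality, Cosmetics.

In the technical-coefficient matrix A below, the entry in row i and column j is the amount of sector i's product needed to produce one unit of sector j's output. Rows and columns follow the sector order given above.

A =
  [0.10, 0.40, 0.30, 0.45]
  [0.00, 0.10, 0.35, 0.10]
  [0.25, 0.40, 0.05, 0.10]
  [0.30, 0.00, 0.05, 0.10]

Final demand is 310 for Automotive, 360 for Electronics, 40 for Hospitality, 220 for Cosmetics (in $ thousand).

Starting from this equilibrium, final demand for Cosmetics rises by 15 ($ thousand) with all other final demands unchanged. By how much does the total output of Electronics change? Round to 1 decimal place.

Δx_E = 6.4

I − A =
  [   0.90    -0.40    -0.30    -0.45]
  [   0.00     0.90    -0.35    -0.10]
  [  -0.25    -0.40     0.95    -0.10]
  [  -0.30     0.00    -0.05     0.90]
Compute the cofactors C_ij = (−1)^(i+j)·(3×3 minor ij) of I−A; the adjugate is their transpose:
adj(I−A) = Cᵀ =
  [ 0.637000   0.457000   0.391250   0.412750]
  [ 0.119000   0.554625   0.249750   0.148875]
  [ 0.241500   0.372000   0.595500   0.228250]
  [ 0.225750   0.173000   0.163500   0.541000]
det(I−A) = Σ_j (I−A)_1j·C_1j = (0.90)(0.637000) + (-0.40)(0.119000) + (-0.30)(0.241500) + (-0.45)(0.225750) = 0.3516625
(I − A)⁻¹ = adj(I−A) / det(I−A) ≈
  [   1.8114     1.2995     1.1126     1.1737]
  [   0.3384     1.5772     0.7102     0.4233]
  [   0.6867     1.0578     1.6934     0.6491]
  [   0.6420     0.4919     0.4649     1.5384]
Δx = (I − A)⁻¹ Δd with Δd having +15 in the Cosmetics component and 0 elsewhere.
So Δx_E = L_EC · (+15), where L_EC = adj(I−A)_EC / det(I−A) = 0.148875 / 0.3516625.
Δx_E = 0.148875 × (+15) / 0.3516625 = 2.233125 / 0.3516625 ≈ 6.4.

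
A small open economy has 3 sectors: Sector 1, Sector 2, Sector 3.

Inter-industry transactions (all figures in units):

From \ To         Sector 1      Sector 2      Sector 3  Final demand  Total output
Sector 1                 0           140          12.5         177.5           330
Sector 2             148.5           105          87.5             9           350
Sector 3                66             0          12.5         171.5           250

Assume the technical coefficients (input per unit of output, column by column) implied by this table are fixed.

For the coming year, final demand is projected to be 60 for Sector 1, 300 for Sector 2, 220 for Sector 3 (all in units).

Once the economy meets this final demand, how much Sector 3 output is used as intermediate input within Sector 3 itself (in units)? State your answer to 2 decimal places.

z_33 = 15.99

Technical coefficients a_ij = z_ij / X_j:
  a_11 = 0/330 = 0.00, a_21 = 148.5/330 = 0.45, a_31 = 66/330 = 0.20
  a_12 = 140/350 = 0.40, a_22 = 105/350 = 0.30, a_32 = 0/350 = 0.00
  a_13 = 12.5/250 = 0.05, a_23 = 87.5/250 = 0.35, a_33 = 12.5/250 = 0.05
I − A =
  [   1.00    -0.40    -0.05]
  [  -0.45     0.70    -0.35]
  [  -0.20     0.00     0.95]
Cofactors of I−A, C_ij = (−1)^(i+j)·(minor ij) (rows/columns in the sector order above):
  C_11 = (0.70)(0.95) − (-0.35)(0.00) = 0.6650
  C_12 = −[(-0.45)(0.95) − (-0.35)(-0.20)] = 0.4975
  C_13 = (-0.45)(0.00) − (0.70)(-0.20) = 0.1400
  C_21 = −[(-0.40)(0.95) − (-0.05)(0.00)] = 0.3800
  C_22 = (1.00)(0.95) − (-0.05)(-0.20) = 0.9400
  C_23 = −[(1.00)(0.00) − (-0.40)(-0.20)] = 0.0800
  C_31 = (-0.40)(-0.35) − (-0.05)(0.70) = 0.1750
  C_32 = −[(1.00)(-0.35) − (-0.05)(-0.45)] = 0.3725
  C_33 = (1.00)(0.70) − (-0.40)(-0.45) = 0.5200
det(I−A) = Σ_j (I−A)_1j·C_1j = (1.00)(0.6650) + (-0.40)(0.4975) + (-0.05)(0.1400) = 0.4590
adj(I−A) = Cᵀ =
  [ 0.6650   0.3800   0.1750]
  [ 0.4975   0.9400   0.3725]
  [ 0.1400   0.0800   0.5200]
(I − A)⁻¹ = adj(I−A) / det(I−A) ≈
  [   1.4488     0.8279     0.3813]
  [   1.0839     2.0479     0.8115]
  [   0.3050     0.1743     1.1329]
First solve x = (I − A)⁻¹ d = adj(I−A)·d / det(I−A); in particular x_3 = (0.1400·60 + 0.0800·300 + 0.5200·220) / 0.4590 = 146.80 / 0.4590 ≈ 319.8257.
Intermediate flow from 3 to 3: z_33 = a_33 · x_3 = 0.05 × 146.80 / 0.4590 = 7.34 / 0.4590 ≈ 15.99.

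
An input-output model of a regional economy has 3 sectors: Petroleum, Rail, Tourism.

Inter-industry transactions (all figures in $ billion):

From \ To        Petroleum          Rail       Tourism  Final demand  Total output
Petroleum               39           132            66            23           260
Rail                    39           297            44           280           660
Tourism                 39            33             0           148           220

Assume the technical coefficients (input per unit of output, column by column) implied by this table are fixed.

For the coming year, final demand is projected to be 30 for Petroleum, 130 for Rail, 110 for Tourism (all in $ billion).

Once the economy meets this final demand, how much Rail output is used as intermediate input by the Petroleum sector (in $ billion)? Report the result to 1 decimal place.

Technical coefficients a_ij = z_ij / X_j:
  a_PP = 39/260 = 0.15, a_RP = 39/260 = 0.15, a_TP = 39/260 = 0.15
  a_PR = 132/660 = 0.20, a_RR = 297/660 = 0.45, a_TR = 33/660 = 0.05
  a_PT = 66/220 = 0.30, a_RT = 44/220 = 0.20, a_TT = 0/220 = 0.00
I − A =
  [   0.85    -0.20    -0.30]
  [  -0.15     0.55    -0.20]
  [  -0.15    -0.05     1.00]
Cofactors of I−A, C_ij = (−1)^(i+j)·(minor ij) (rows/columns in the sector order above):
  C_11 = (0.55)(1.00) − (-0.20)(-0.05) = 0.5400
  C_12 = −[(-0.15)(1.00) − (-0.20)(-0.15)] = 0.1800
  C_13 = (-0.15)(-0.05) − (0.55)(-0.15) = 0.0900
  C_21 = −[(-0.20)(1.00) − (-0.30)(-0.05)] = 0.2150
  C_22 = (0.85)(1.00) − (-0.30)(-0.15) = 0.8050
  C_23 = −[(0.85)(-0.05) − (-0.20)(-0.15)] = 0.0725
  C_31 = (-0.20)(-0.20) − (-0.30)(0.55) = 0.2050
  C_32 = −[(0.85)(-0.20) − (-0.30)(-0.15)] = 0.2150
  C_33 = (0.85)(0.55) − (-0.20)(-0.15) = 0.4375
det(I−A) = Σ_j (I−A)_1j·C_1j = (0.85)(0.5400) + (-0.20)(0.1800) + (-0.30)(0.0900) = 0.3960
adj(I−A) = Cᵀ =
  [ 0.5400   0.2150   0.2050]
  [ 0.1800   0.8050   0.2150]
  [ 0.0900   0.0725   0.4375]
(I − A)⁻¹ = adj(I−A) / det(I−A) ≈
  [   1.3636     0.5429     0.5177]
  [   0.4545     2.0328     0.5429]
  [   0.2273     0.1831     1.1048]
First solve x = (I − A)⁻¹ d = adj(I−A)·d / det(I−A); in particular x_P = (0.5400·30 + 0.2150·130 + 0.2050·110) / 0.3960 = 66.70 / 0.3960 ≈ 168.434.
Intermediate flow from R to P: z_RP = a_RP · x_P = 0.15 × 66.70 / 0.3960 = 10.005 / 0.3960 ≈ 25.3.

z_RP = 25.3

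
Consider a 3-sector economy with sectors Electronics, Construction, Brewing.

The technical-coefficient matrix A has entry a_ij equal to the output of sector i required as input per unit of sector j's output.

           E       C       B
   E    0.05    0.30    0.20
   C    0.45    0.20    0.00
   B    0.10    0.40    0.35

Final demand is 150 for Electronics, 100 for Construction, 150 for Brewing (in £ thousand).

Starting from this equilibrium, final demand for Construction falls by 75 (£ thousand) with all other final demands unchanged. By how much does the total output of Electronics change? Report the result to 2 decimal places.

I − A =
  [   0.95    -0.30    -0.20]
  [  -0.45     0.80     0.00]
  [  -0.10    -0.40     0.65]
Cofactors of I−A, C_ij = (−1)^(i+j)·(minor ij) (rows/columns in the sector order above):
  C_11 = (0.80)(0.65) − (0.00)(-0.40) = 0.5200
  C_12 = −[(-0.45)(0.65) − (0.00)(-0.10)] = 0.2925
  C_13 = (-0.45)(-0.40) − (0.80)(-0.10) = 0.2600
  C_21 = −[(-0.30)(0.65) − (-0.20)(-0.40)] = 0.2750
  C_22 = (0.95)(0.65) − (-0.20)(-0.10) = 0.5975
  C_23 = −[(0.95)(-0.40) − (-0.30)(-0.10)] = 0.4100
  C_31 = (-0.30)(0.00) − (-0.20)(0.80) = 0.1600
  C_32 = −[(0.95)(0.00) − (-0.20)(-0.45)] = 0.0900
  C_33 = (0.95)(0.80) − (-0.30)(-0.45) = 0.6250
det(I−A) = Σ_j (I−A)_1j·C_1j = (0.95)(0.5200) + (-0.30)(0.2925) + (-0.20)(0.2600) = 0.35425
adj(I−A) = Cᵀ =
  [ 0.5200   0.2750   0.1600]
  [ 0.2925   0.5975   0.0900]
  [ 0.2600   0.4100   0.6250]
(I − A)⁻¹ = adj(I−A) / det(I−A) ≈
  [   1.4679     0.7763     0.4517]
  [   0.8257     1.6867     0.2541]
  [   0.7339     1.1574     1.7643]
Δx = (I − A)⁻¹ Δd with Δd having -75 in the Construction component and 0 elsewhere.
So Δx_E = L_EC · (-75), where L_EC = adj(I−A)_EC / det(I−A) = 0.2750 / 0.35425.
Δx_E = 0.2750 × (-75) / 0.35425 = -20.625 / 0.35425 ≈ -58.22.

Δx_E = -58.22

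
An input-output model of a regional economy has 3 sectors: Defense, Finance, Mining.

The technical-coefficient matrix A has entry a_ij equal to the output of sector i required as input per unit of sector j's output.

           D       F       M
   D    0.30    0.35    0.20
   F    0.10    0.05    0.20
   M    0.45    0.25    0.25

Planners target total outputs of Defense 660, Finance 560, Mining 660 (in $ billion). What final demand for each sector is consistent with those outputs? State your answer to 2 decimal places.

I − A =
  [   0.70    -0.35    -0.20]
  [  -0.10     0.95    -0.20]
  [  -0.45    -0.25     0.75]
d = (I − A) x:
  d_D = (+0.70)·660 + (-0.35)·560 + (-0.20)·660 = 134.00
  d_F = (-0.10)·660 + (+0.95)·560 + (-0.20)·660 = 334.00
  d_M = (-0.45)·660 + (-0.25)·560 + (+0.75)·660 = 58.00

d_D = 134.00, d_F = 334.00, d_M = 58.00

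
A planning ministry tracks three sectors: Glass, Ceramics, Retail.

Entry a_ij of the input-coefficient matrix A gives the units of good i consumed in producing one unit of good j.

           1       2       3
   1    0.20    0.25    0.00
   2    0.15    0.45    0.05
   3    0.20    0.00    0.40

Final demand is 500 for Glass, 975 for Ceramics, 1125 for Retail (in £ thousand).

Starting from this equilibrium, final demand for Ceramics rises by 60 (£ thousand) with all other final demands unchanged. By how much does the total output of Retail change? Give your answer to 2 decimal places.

Δx_3 = 12.55

I − A =
  [   0.80    -0.25     0.00]
  [  -0.15     0.55    -0.05]
  [  -0.20     0.00     0.60]
Cofactors of I−A, C_ij = (−1)^(i+j)·(minor ij) (rows/columns in the sector order above):
  C_11 = (0.55)(0.60) − (-0.05)(0.00) = 0.3300
  C_12 = −[(-0.15)(0.60) − (-0.05)(-0.20)] = 0.1000
  C_13 = (-0.15)(0.00) − (0.55)(-0.20) = 0.1100
  C_21 = −[(-0.25)(0.60) − (0.00)(0.00)] = 0.1500
  C_22 = (0.80)(0.60) − (0.00)(-0.20) = 0.4800
  C_23 = −[(0.80)(0.00) − (-0.25)(-0.20)] = 0.0500
  C_31 = (-0.25)(-0.05) − (0.00)(0.55) = 0.0125
  C_32 = −[(0.80)(-0.05) − (0.00)(-0.15)] = 0.0400
  C_33 = (0.80)(0.55) − (-0.25)(-0.15) = 0.4025
det(I−A) = Σ_j (I−A)_1j·C_1j = (0.80)(0.3300) + (-0.25)(0.1000) + (0.00)(0.1100) = 0.2390
adj(I−A) = Cᵀ =
  [ 0.3300   0.1500   0.0125]
  [ 0.1000   0.4800   0.0400]
  [ 0.1100   0.0500   0.4025]
(I − A)⁻¹ = adj(I−A) / det(I−A) ≈
  [   1.3808     0.6276     0.0523]
  [   0.4184     2.0084     0.1674]
  [   0.4603     0.2092     1.6841]
Δx = (I − A)⁻¹ Δd with Δd having +60 in the Ceramics component and 0 elsewhere.
So Δx_3 = L_32 · (+60), where L_32 = adj(I−A)_32 / det(I−A) = 0.0500 / 0.2390.
Δx_3 = 0.0500 × (+60) / 0.2390 = 3.00 / 0.2390 ≈ 12.55.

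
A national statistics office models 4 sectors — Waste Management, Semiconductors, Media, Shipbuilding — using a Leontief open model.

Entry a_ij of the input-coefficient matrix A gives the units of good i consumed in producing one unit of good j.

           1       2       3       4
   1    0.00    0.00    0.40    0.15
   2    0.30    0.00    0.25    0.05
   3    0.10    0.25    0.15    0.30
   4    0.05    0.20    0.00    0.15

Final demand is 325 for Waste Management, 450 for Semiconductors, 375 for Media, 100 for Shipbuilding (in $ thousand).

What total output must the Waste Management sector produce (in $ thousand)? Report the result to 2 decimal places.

I − A =
  [   1.00     0.00    -0.40    -0.15]
  [  -0.30     1.00    -0.25    -0.05]
  [  -0.10    -0.25     0.85    -0.30]
  [  -0.05    -0.20     0.00     0.85]
Compute the cofactors C_ij = (−1)^(i+j)·(3×3 minor ij) of I−A; the adjugate is their transpose:
adj(I−A) = Cᵀ =
  [ 0.645875   0.134500   0.343500   0.243125]
  [ 0.243875   0.676125   0.313625   0.193500]
  [ 0.181375   0.273625   0.823500   0.338750]
  [ 0.095375   0.167000   0.094000   0.717500]
det(I−A) = Σ_j (I−A)_1j·C_1j = (1.00)(0.645875) + (0.00)(0.243875) + (-0.40)(0.181375) + (-0.15)(0.095375) = 0.55901875
(I − A)⁻¹ = adj(I−A) / det(I−A) ≈
  [   1.1554     0.2406     0.6145     0.4349]
  [   0.4363     1.2095     0.5610     0.3461]
  [   0.3245     0.4895     1.4731     0.6060]
  [   0.1706     0.2987     0.1682     1.2835]
x = (I − A)⁻¹ d = adj(I−A)·d / det(I−A), with det(I−A) = 0.55901875:
  x_1 = (0.645875·325 + 0.134500·450 + 0.343500·375 + 0.243125·100) / 0.55901875 = 423.559375 / 0.55901875 ≈ 757.68
  x_2 = (0.243875·325 + 0.676125·450 + 0.313625·375 + 0.193500·100) / 0.55901875 = 520.475 / 0.55901875 ≈ 931.05
  x_3 = (0.181375·325 + 0.273625·450 + 0.823500·375 + 0.338750·100) / 0.55901875 = 524.765625 / 0.55901875 ≈ 938.73
  x_4 = (0.095375·325 + 0.167000·450 + 0.094000·375 + 0.717500·100) / 0.55901875 = 213.146875 / 0.55901875 ≈ 381.29

x_1 = 757.68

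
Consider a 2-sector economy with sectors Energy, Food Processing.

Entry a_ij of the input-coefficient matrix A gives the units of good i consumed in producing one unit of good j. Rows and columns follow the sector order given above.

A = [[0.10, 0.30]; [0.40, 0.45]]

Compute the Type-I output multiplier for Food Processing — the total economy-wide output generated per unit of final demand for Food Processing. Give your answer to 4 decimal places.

I − A =
  [   0.90    -0.30]
  [  -0.40     0.55]
det(I−A) = (0.90)(0.55) − (-0.30)(-0.40) = 0.3750
adj(I−A) = [[0.55, 0.30], [0.40, 0.90]]
(I − A)⁻¹ = adj(I−A) / det(I−A) ≈
  [   1.46667     0.80000]
  [   1.06667     2.40000]
The output multiplier for sector j is the column-j sum of the Leontief inverse (I − A)⁻¹ = adj(I−A) / det(I−A).
Column 2 of adj(I−A): (0.30, 0.90); det(I−A) = 0.3750.
m_2 = (0.30 + 0.90) / 0.3750 = 1.20 / 0.3750 = 3.2000.

m_2 = 3.2000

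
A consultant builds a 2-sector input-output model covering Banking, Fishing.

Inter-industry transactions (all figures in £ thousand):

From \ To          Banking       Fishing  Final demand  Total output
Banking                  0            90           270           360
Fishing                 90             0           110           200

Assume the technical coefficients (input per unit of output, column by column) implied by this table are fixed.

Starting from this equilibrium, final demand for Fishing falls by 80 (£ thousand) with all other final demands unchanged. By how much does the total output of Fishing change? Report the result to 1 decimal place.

Δx_2 = -90.1

Technical coefficients a_ij = z_ij / X_j:
  a_11 = 0/360 = 0.00, a_21 = 90/360 = 0.25
  a_12 = 90/200 = 0.45, a_22 = 0/200 = 0.00
I − A =
  [   1.00    -0.45]
  [  -0.25     1.00]
det(I−A) = (1.00)(1.00) − (-0.45)(-0.25) = 0.8875
adj(I−A) = [[1.00, 0.45], [0.25, 1.00]]
(I − A)⁻¹ = adj(I−A) / det(I−A) ≈
  [   1.1268     0.5070]
  [   0.2817     1.1268]
Δx = (I − A)⁻¹ Δd with Δd having -80 in the Fishing component and 0 elsewhere.
So Δx_2 = L_22 · (-80), where L_22 = adj(I−A)_22 / det(I−A) = 1.00 / 0.8875.
Δx_2 = 1.00 × (-80) / 0.8875 = -80.00 / 0.8875 ≈ -90.1.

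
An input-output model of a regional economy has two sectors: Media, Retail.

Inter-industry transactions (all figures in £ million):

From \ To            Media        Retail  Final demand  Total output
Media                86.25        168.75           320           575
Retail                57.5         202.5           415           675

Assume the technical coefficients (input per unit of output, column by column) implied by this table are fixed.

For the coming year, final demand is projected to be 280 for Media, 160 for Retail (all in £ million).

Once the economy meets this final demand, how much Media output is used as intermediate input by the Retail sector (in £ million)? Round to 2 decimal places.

z_MR = 71.93

Technical coefficients a_ij = z_ij / X_j:
  a_MM = 86.25/575 = 0.15, a_RM = 57.5/575 = 0.10
  a_MR = 168.75/675 = 0.25, a_RR = 202.5/675 = 0.30
I − A =
  [   0.85    -0.25]
  [  -0.10     0.70]
det(I−A) = (0.85)(0.70) − (-0.25)(-0.10) = 0.5700
adj(I−A) = [[0.70, 0.25], [0.10, 0.85]]
(I − A)⁻¹ = adj(I−A) / det(I−A) ≈
  [   1.2281     0.4386]
  [   0.1754     1.4912]
First solve x = (I − A)⁻¹ d = adj(I−A)·d / det(I−A); in particular x_R = (0.10·280 + 0.85·160) / 0.5700 = 164.00 / 0.5700 ≈ 287.7193.
Intermediate flow from M to R: z_MR = a_MR · x_R = 0.25 × 164.00 / 0.5700 = 41.00 / 0.5700 ≈ 71.93.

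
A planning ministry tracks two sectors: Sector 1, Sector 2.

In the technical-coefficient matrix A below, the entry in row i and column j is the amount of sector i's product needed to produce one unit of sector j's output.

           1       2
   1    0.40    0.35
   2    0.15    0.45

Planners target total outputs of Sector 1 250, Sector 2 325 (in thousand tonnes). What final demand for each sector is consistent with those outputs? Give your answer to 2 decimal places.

I − A =
  [   0.60    -0.35]
  [  -0.15     0.55]
d = (I − A) x:
  d_1 = (+0.60)·250 + (-0.35)·325 = 36.25
  d_2 = (-0.15)·250 + (+0.55)·325 = 141.25

d_1 = 36.25, d_2 = 141.25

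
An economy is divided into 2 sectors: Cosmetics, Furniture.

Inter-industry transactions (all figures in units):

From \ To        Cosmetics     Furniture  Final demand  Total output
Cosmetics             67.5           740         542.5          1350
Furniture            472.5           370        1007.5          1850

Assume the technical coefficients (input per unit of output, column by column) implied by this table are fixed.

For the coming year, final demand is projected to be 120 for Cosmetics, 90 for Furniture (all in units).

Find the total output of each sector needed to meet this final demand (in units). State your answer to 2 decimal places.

Technical coefficients a_ij = z_ij / X_j:
  a_CC = 67.5/1350 = 0.05, a_FC = 472.5/1350 = 0.35
  a_CF = 740/1850 = 0.40, a_FF = 370/1850 = 0.20
I − A =
  [   0.95    -0.40]
  [  -0.35     0.80]
det(I−A) = (0.95)(0.80) − (-0.40)(-0.35) = 0.6200
adj(I−A) = [[0.80, 0.40], [0.35, 0.95]]
(I − A)⁻¹ = adj(I−A) / det(I−A) ≈
  [   1.2903     0.6452]
  [   0.5645     1.5323]
x = (I − A)⁻¹ d = adj(I−A)·d / det(I−A), with det(I−A) = 0.6200:
  x_C = (0.80·120 + 0.40·90) / 0.6200 = 132.00 / 0.6200 ≈ 212.90
  x_F = (0.35·120 + 0.95·90) / 0.6200 = 127.50 / 0.6200 ≈ 205.65

x_C = 212.90, x_F = 205.65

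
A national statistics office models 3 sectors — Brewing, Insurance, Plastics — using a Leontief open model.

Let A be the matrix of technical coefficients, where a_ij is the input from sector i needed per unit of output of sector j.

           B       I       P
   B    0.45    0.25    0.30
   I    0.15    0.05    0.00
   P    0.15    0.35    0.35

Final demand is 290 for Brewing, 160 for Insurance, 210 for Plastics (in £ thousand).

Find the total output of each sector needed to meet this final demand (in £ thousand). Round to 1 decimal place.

I − A =
  [   0.55    -0.25    -0.30]
  [  -0.15     0.95     0.00]
  [  -0.15    -0.35     0.65]
Cofactors of I−A, C_ij = (−1)^(i+j)·(minor ij) (rows/columns in the sector order above):
  C_11 = (0.95)(0.65) − (0.00)(-0.35) = 0.6175
  C_12 = −[(-0.15)(0.65) − (0.00)(-0.15)] = 0.0975
  C_13 = (-0.15)(-0.35) − (0.95)(-0.15) = 0.1950
  C_21 = −[(-0.25)(0.65) − (-0.30)(-0.35)] = 0.2675
  C_22 = (0.55)(0.65) − (-0.30)(-0.15) = 0.3125
  C_23 = −[(0.55)(-0.35) − (-0.25)(-0.15)] = 0.2300
  C_31 = (-0.25)(0.00) − (-0.30)(0.95) = 0.2850
  C_32 = −[(0.55)(0.00) − (-0.30)(-0.15)] = 0.0450
  C_33 = (0.55)(0.95) − (-0.25)(-0.15) = 0.4850
det(I−A) = Σ_j (I−A)_1j·C_1j = (0.55)(0.6175) + (-0.25)(0.0975) + (-0.30)(0.1950) = 0.25675
adj(I−A) = Cᵀ =
  [ 0.6175   0.2675   0.2850]
  [ 0.0975   0.3125   0.0450]
  [ 0.1950   0.2300   0.4850]
(I − A)⁻¹ = adj(I−A) / det(I−A) ≈
  [   2.4051     1.0419     1.1100]
  [   0.3797     1.2171     0.1753]
  [   0.7595     0.8958     1.8890]
x = (I − A)⁻¹ d = adj(I−A)·d / det(I−A), with det(I−A) = 0.25675:
  x_B = (0.6175·290 + 0.2675·160 + 0.2850·210) / 0.25675 = 281.725 / 0.25675 ≈ 1097.3
  x_I = (0.0975·290 + 0.3125·160 + 0.0450·210) / 0.25675 = 87.725 / 0.25675 ≈ 341.7
  x_P = (0.1950·290 + 0.2300·160 + 0.4850·210) / 0.25675 = 195.20 / 0.25675 ≈ 760.3

x_B = 1097.3, x_I = 341.7, x_P = 760.3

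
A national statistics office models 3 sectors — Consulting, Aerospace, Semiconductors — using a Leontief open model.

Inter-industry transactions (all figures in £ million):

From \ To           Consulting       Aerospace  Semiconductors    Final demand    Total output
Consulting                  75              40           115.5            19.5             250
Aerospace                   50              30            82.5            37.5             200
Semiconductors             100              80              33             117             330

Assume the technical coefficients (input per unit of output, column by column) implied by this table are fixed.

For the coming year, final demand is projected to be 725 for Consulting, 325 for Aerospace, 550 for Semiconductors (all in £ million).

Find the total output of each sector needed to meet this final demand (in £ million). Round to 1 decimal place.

Technical coefficients a_ij = z_ij / X_j:
  a_CC = 75/250 = 0.30, a_AC = 50/250 = 0.20, a_SC = 100/250 = 0.40
  a_CA = 40/200 = 0.20, a_AA = 30/200 = 0.15, a_SA = 80/200 = 0.40
  a_CS = 115.5/330 = 0.35, a_AS = 82.5/330 = 0.25, a_SS = 33/330 = 0.10
I − A =
  [   0.70    -0.20    -0.35]
  [  -0.20     0.85    -0.25]
  [  -0.40    -0.40     0.90]
Cofactors of I−A, C_ij = (−1)^(i+j)·(minor ij) (rows/columns in the sector order above):
  C_11 = (0.85)(0.90) − (-0.25)(-0.40) = 0.6650
  C_12 = −[(-0.20)(0.90) − (-0.25)(-0.40)] = 0.2800
  C_13 = (-0.20)(-0.40) − (0.85)(-0.40) = 0.4200
  C_21 = −[(-0.20)(0.90) − (-0.35)(-0.40)] = 0.3200
  C_22 = (0.70)(0.90) − (-0.35)(-0.40) = 0.4900
  C_23 = −[(0.70)(-0.40) − (-0.20)(-0.40)] = 0.3600
  C_31 = (-0.20)(-0.25) − (-0.35)(0.85) = 0.3475
  C_32 = −[(0.70)(-0.25) − (-0.35)(-0.20)] = 0.2450
  C_33 = (0.70)(0.85) − (-0.20)(-0.20) = 0.5550
det(I−A) = Σ_j (I−A)_1j·C_1j = (0.70)(0.6650) + (-0.20)(0.2800) + (-0.35)(0.4200) = 0.2625
adj(I−A) = Cᵀ =
  [ 0.6650   0.3200   0.3475]
  [ 0.2800   0.4900   0.2450]
  [ 0.4200   0.3600   0.5550]
(I − A)⁻¹ = adj(I−A) / det(I−A) ≈
  [   2.5333     1.2190     1.3238]
  [   1.0667     1.8667     0.9333]
  [   1.6000     1.3714     2.1143]
x = (I − A)⁻¹ d = adj(I−A)·d / det(I−A), with det(I−A) = 0.2625:
  x_C = (0.6650·725 + 0.3200·325 + 0.3475·550) / 0.2625 = 777.25 / 0.2625 ≈ 2961.0
  x_A = (0.2800·725 + 0.4900·325 + 0.2450·550) / 0.2625 = 497.00 / 0.2625 ≈ 1893.3
  x_S = (0.4200·725 + 0.3600·325 + 0.5550·550) / 0.2625 = 726.75 / 0.2625 ≈ 2768.6

x_C = 2961.0, x_A = 1893.3, x_S = 2768.6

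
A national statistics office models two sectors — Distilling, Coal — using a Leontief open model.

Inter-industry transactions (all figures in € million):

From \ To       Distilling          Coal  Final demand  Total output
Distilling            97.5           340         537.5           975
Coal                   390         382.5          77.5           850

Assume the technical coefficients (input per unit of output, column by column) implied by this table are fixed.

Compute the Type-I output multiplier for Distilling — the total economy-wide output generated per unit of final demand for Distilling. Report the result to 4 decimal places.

m_1 = 2.8358

Technical coefficients a_ij = z_ij / X_j:
  a_11 = 97.5/975 = 0.10, a_21 = 390/975 = 0.40
  a_12 = 340/850 = 0.40, a_22 = 382.5/850 = 0.45
I − A =
  [   0.90    -0.40]
  [  -0.40     0.55]
det(I−A) = (0.90)(0.55) − (-0.40)(-0.40) = 0.3350
adj(I−A) = [[0.55, 0.40], [0.40, 0.90]]
(I − A)⁻¹ = adj(I−A) / det(I−A) ≈
  [   1.64179     1.19403]
  [   1.19403     2.68657]
The output multiplier for sector j is the column-j sum of the Leontief inverse (I − A)⁻¹ = adj(I−A) / det(I−A).
Column 1 of adj(I−A): (0.55, 0.40); det(I−A) = 0.3350.
m_1 = (0.55 + 0.40) / 0.3350 = 0.95 / 0.3350 ≈ 2.8358.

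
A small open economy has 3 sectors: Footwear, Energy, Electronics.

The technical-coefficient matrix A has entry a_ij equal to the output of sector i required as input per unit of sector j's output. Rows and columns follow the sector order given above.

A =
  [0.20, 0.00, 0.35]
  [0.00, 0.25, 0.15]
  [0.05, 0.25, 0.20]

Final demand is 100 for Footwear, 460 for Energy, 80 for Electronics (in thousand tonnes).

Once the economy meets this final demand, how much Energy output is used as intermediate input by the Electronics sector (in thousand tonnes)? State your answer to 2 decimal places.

I − A =
  [   0.80     0.00    -0.35]
  [   0.00     0.75    -0.15]
  [  -0.05    -0.25     0.80]
Cofactors of I−A, C_ij = (−1)^(i+j)·(minor ij) (rows/columns in the sector order above):
  C_11 = (0.75)(0.80) − (-0.15)(-0.25) = 0.5625
  C_12 = −[(0.00)(0.80) − (-0.15)(-0.05)] = 0.0075
  C_13 = (0.00)(-0.25) − (0.75)(-0.05) = 0.0375
  C_21 = −[(0.00)(0.80) − (-0.35)(-0.25)] = 0.0875
  C_22 = (0.80)(0.80) − (-0.35)(-0.05) = 0.6225
  C_23 = −[(0.80)(-0.25) − (0.00)(-0.05)] = 0.2000
  C_31 = (0.00)(-0.15) − (-0.35)(0.75) = 0.2625
  C_32 = −[(0.80)(-0.15) − (-0.35)(0.00)] = 0.1200
  C_33 = (0.80)(0.75) − (0.00)(0.00) = 0.6000
det(I−A) = Σ_j (I−A)_1j·C_1j = (0.80)(0.5625) + (0.00)(0.0075) + (-0.35)(0.0375) = 0.436875
adj(I−A) = Cᵀ =
  [ 0.5625   0.0875   0.2625]
  [ 0.0075   0.6225   0.1200]
  [ 0.0375   0.2000   0.6000]
(I − A)⁻¹ = adj(I−A) / det(I−A) ≈
  [   1.2876     0.2003     0.6009]
  [   0.0172     1.4249     0.2747]
  [   0.0858     0.4578     1.3734]
First solve x = (I − A)⁻¹ d = adj(I−A)·d / det(I−A); in particular x_3 = (0.0375·100 + 0.2000·460 + 0.6000·80) / 0.436875 = 143.75 / 0.436875 ≈ 329.0415.
Intermediate flow from 2 to 3: z_23 = a_23 · x_3 = 0.15 × 143.75 / 0.436875 = 21.5625 / 0.436875 ≈ 49.36.

z_23 = 49.36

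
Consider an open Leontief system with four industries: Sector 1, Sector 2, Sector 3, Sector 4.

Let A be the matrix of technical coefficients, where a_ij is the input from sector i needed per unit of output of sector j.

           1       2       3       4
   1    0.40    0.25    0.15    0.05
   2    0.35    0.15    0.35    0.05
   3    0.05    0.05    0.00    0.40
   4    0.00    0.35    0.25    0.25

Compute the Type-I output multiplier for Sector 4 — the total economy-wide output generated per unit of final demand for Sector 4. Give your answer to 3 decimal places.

I − A =
  [   0.60    -0.25    -0.15    -0.05]
  [  -0.35     0.85    -0.35    -0.05]
  [  -0.05    -0.05     1.00    -0.40]
  [   0.00    -0.35    -0.25     0.75]
Compute the cofactors C_ij = (−1)^(i+j)·(3×3 minor ij) of I−A; the adjugate is their transpose:
adj(I−A) = Cᵀ =
  [ 0.472250   0.207250   0.178500   0.140500]
  [ 0.241250   0.383750   0.208750   0.153000]
  [ 0.093125   0.116750   0.300250   0.174125]
  [ 0.143625   0.218000   0.197500   0.398625]
det(I−A) = Σ_j (I−A)_1j·C_1j = (0.60)(0.472250) + (-0.25)(0.241250) + (-0.15)(0.093125) + (-0.05)(0.143625) = 0.2018875
(I − A)⁻¹ = adj(I−A) / det(I−A) ≈
  [   2.3392     1.0266     0.8842     0.6959]
  [   1.1950     1.9008     1.0340     0.7578]
  [   0.4613     0.5783     1.4872     0.8625]
  [   0.7114     1.0798     0.9783     1.9745]
The output multiplier for sector j is the column-j sum of the Leontief inverse (I − A)⁻¹ = adj(I−A) / det(I−A).
Column 4 of adj(I−A): (0.140500, 0.153000, 0.174125, 0.398625); det(I−A) = 0.2018875.
m_4 = (0.140500 + 0.153000 + 0.174125 + 0.398625) / 0.2018875 = 0.86625 / 0.2018875 ≈ 4.291.

m_4 = 4.291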